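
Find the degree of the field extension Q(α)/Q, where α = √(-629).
[Q(α):Q] = 2

[Q(α):Q] equals the degree of the minimal polynomial of α. Here α^2 = -629 and x^2 + 629 is irreducible (d = -629 is squarefree, ≠ 1, hence not a square), so deg(m_α) = 2. Thus [Q(α):Q] = 2.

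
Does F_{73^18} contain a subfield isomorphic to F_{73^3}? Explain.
Yes: F_{73^3} is a subfield of F_{73^18}

F_{p^m} embeds in F_{p^n} iff m | n (since F_{p^n} is the splitting field of x^(p^n) - x, and F_{p^m} ⊂ F_{p^n} forces p^n to be a power of p^m, i.e. m | n; conversely if m | n then every root of x^(p^m) - x is a root of x^(p^n) - x). Here 3 | 18 (since 18 = 6·3), so F_{73^3} is a subfield of F_{73^18}, and [F_{73^18} : F_{73^3}] = 18/3 = 6.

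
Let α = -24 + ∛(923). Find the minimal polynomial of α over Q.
m_α(x) = x^3 + 72x^2 + 1728x + 12901

Set β = α + 24 = ∛(923), so β^3 = 923. Then (α + 24)^3 - 923 = 0, i.e. α is a root of g(x) = (x + 24)^3 - 923 = x^3 + 72x^2 + 1728x + 12901. Since g(x) = h(x + 24) where h(x) = x^3 - 923, and h is irreducible over Q (because 923 is not a perfect cube, so h has no rational root, and a monic cubic with no rational root is irreducible), g is also irreducible (irreducibility is preserved under the substitution x → x + 24). Hence m_α(x) = x^3 + 72x^2 + 1728x + 12901.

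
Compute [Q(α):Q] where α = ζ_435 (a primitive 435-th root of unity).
[Q(α):Q] = 224

The minimal polynomial of ζ_435 over Q is the 435-th cyclotomic polynomial Φ_435(x), which is irreducible over Q and has degree φ(435) = 224. Hence [Q(α):Q] = φ(435) = 224.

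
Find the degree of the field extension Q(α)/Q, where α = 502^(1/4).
[Q(α):Q] = 4

α is a root of x^4 - 502. By Eisenstein's criterion at the prime p = 2 (which divides the constant term 502 but p^2 = 4 does not, since 502 is squarefree), x^4 - 502 is irreducible over Q. Hence [Q(α):Q] = 4.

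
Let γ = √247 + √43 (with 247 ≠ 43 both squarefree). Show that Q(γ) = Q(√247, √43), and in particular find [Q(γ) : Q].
[Q(γ) : Q] = 4 (equivalently, Q(γ) = Q(√247, √43))

Obviously Q(γ) ⊆ Q(√247, √43), and [Q(√247, √43):Q] = 4 (since 247, 43 are distinct squarefree integers > 1 with 10621 not a perfect square). To show equality we compute the minimal polynomial of γ. From γ = √247 + √43: γ^2 = 247 + 2√(10621) + 43 = 290 + 2√(10621), so γ^2 - 290 = 2√(10621); squaring, (γ^2 - 290)^2 = 4·10621, i.e. γ^4 - 580γ^2 + 84100 - 42484 = 0, i.e. γ^4 - 580γ^2 + 41616 = 0. So γ is a root of x^4 - 580x^2 + 41616. This polynomial is irreducible over Q: it has no rational root (each ±√247 ± √43 is irrational), and any factorization into two quadratics over Q would force √(10621) ∈ Q (pairing opposite roots) or √247, √43 ∈ Q (other pairings), all impossible. Hence [Q(γ):Q] = 4 = [Q(√247, √43):Q], so Q(γ) = Q(√247, √43).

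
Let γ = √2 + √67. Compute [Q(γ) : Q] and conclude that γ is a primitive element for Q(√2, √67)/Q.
[Q(γ) : Q] = 4 (equivalently, Q(γ) = Q(√2, √67))

Obviously Q(γ) ⊆ Q(√2, √67), and [Q(√2, √67):Q] = 4 (since 2, 67 are distinct squarefree integers > 1 with 134 not a perfect square). To show equality we compute the minimal polynomial of γ. From γ = √2 + √67: γ^2 = 2 + 2√(134) + 67 = 69 + 2√(134), so γ^2 - 69 = 2√(134); squaring, (γ^2 - 69)^2 = 4·134, i.e. γ^4 - 138γ^2 + 4761 - 536 = 0, i.e. γ^4 - 138γ^2 + 4225 = 0. So γ is a root of x^4 - 138x^2 + 4225. This polynomial is irreducible over Q: it has no rational root (each ±√2 ± √67 is irrational), and any factorization into two quadratics over Q would force √(134) ∈ Q (pairing opposite roots) or √2, √67 ∈ Q (other pairings), all impossible. Hence [Q(γ):Q] = 4 = [Q(√2, √67):Q], so Q(γ) = Q(√2, √67).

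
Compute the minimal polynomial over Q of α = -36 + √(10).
m_α(x) = x^2 + 72x + 1286

From α + 36 = √(10), squaring gives (α + 36)^2 = 10, i.e. α^2 + 72α + 1296 = 10, so α^2 + 72α + 1286 = 0. The discriminant of x^2 + 72x + 1286 is (72)^2 - 4·(1286) = 5184 - 5144 = 40, and 4·(10) is not a perfect square in Q since 10 is squarefree and ≠ 1. Hence x^2 + 72x + 1286 is irreducible over Q and is the minimal polynomial of α.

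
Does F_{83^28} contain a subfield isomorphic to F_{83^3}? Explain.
No: F_{83^3} is not a subfield of F_{83^28}

F_{p^m} embeds in F_{p^n} iff m | n. Here 3 ∤ 28 (since 28 = 9·3 + 1 with remainder 1 ≠ 0), so F_{83^3} is not a subfield of F_{83^28}. Equivalently: if it were, the tower law would give 3 = [F_{83^3}:F_83] dividing [F_{83^28}:F_83] = 28, contradiction.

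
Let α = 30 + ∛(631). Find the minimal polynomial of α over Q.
m_α(x) = x^3 - 90x^2 + 2700x - 27631

Set β = α - 30 = ∛(631), so β^3 = 631. Then (α - 30)^3 - 631 = 0, i.e. α is a root of g(x) = (x - 30)^3 - 631 = x^3 - 90x^2 + 2700x - 27631. Since g(x) = h(x - 30) where h(x) = x^3 - 631, and h is irreducible over Q (because 631 is not a perfect cube, so h has no rational root, and a monic cubic with no rational root is irreducible), g is also irreducible (irreducibility is preserved under the substitution x → x - 30). Hence m_α(x) = x^3 - 90x^2 + 2700x - 27631.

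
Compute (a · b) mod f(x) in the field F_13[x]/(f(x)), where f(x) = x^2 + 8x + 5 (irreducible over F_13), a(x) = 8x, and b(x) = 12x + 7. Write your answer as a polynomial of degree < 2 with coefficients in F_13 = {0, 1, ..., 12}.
a · b ≡ 3x + 1 (mod f(x))

Multiply in F_13[x]: a(x)·b(x) = (8x)·(12x + 7) = 5x^2 + 4x. This has degree ≥ 2, so divide by f(x) over F_13: 5x^2 + 4x = (5)·(x^2 + 8x + 5) + (3x + 1). Hence a·b ≡ 3x + 1 (mod f). (F_13[x]/(f) is a field with 13^2 = 169 elements since f is irreducible of degree 2.)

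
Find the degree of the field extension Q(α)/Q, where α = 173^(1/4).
[Q(α):Q] = 4

α is a root of x^4 - 173. By Eisenstein's criterion at the prime p = 173 (which divides the constant term 173 but p^2 = 29929 does not, since 173 is squarefree), x^4 - 173 is irreducible over Q. Hence [Q(α):Q] = 4.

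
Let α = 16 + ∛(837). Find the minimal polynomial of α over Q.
m_α(x) = x^3 - 48x^2 + 768x - 4933

Set β = α - 16 = ∛(837), so β^3 = 837. Then (α - 16)^3 - 837 = 0, i.e. α is a root of g(x) = (x - 16)^3 - 837 = x^3 - 48x^2 + 768x - 4933. Since g(x) = h(x - 16) where h(x) = x^3 - 837, and h is irreducible over Q (because 837 is not a perfect cube, so h has no rational root, and a monic cubic with no rational root is irreducible), g is also irreducible (irreducibility is preserved under the substitution x → x - 16). Hence m_α(x) = x^3 - 48x^2 + 768x - 4933.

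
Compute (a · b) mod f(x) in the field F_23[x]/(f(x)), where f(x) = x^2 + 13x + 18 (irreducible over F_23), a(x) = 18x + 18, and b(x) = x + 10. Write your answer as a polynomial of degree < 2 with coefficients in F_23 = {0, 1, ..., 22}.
a · b ≡ 10x + 17 (mod f(x))

Multiply in F_23[x]: a(x)·b(x) = (18x + 18)·(x + 10) = 18x^2 + 14x + 19. This has degree ≥ 2, so divide by f(x) over F_23: 18x^2 + 14x + 19 = (18)·(x^2 + 13x + 18) + (10x + 17). Hence a·b ≡ 10x + 17 (mod f). (F_23[x]/(f) is a field with 23^2 = 529 elements since f is irreducible of degree 2.)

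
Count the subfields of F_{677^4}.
F_{677^4} has 3 subfields

The subfields of F_{p^n} are exactly the fields F_{p^d} for d | n (each is the fixed field of the unique index-d subgroup of Gal(F_{p^n}/F_p) ≅ Z/nZ). The divisors of n = 4 are {1, 2, 4}, giving 3 subfields: F_{677^1}, F_{677^2}, F_{677^4}.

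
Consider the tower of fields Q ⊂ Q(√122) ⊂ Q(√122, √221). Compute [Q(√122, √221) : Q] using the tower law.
[Q(√122, √221) : Q] = 4

[Q(√122):Q] = 2 (min poly x^2 - 122, irreducible since 122 is squarefree > 1). For the top step, suppose √221 ∈ Q(√122), say √221 = c + d√122 with c, d ∈ Q. Squaring: 221 = c^2 + 122d^2 + 2cd√122. Since √122 ∉ Q this forces 2cd = 0. If d = 0 then √221 = c ∈ Q, contradicting 221 squarefree > 1. If c = 0 then 221 = 122d^2, so 122·221 = (122d)^2 is a perfect square in Q — but 122·221 = 26962 is not a perfect square (since 122 and 221 are distinct squarefree integers). Contradiction. Hence √221 ∉ Q(√122), so x^2 - 221 stays irreducible over Q(√122) and [Q(√122, √221) : Q(√122)] = 2. By the tower law, [Q(√122, √221) : Q] = 2 · 2 = 4.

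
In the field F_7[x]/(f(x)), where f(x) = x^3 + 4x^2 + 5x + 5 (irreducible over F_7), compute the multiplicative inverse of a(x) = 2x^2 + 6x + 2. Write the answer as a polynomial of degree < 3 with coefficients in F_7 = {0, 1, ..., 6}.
a(x)^(-1) ≡ 5x^2 (mod f(x))

Since f is irreducible over F_7, F_7[x]/(f) is a field and a(x) ≠ 0 has an inverse. Apply the extended Euclidean algorithm to f(x) and a(x) in F_7[x]: f(x) = (4x + 4)·a(x) + (x + 4);  a(x) = (2x + 5)·(x + 4) + (3). The last nonzero remainder is the constant 3 = gcd(f, a) in F_7. Back-substituting through the division chain expresses 3 = s(x)·a(x) + t(x)·f(x) with s(x) ≡ x^2 (mod f), so (x^2)·a(x) ≡ 3 (mod f). Multiplying by 3^(-1) ≡ 5 in F_7 gives a(x)^(-1) ≡ 5·(x^2) ≡ 5x^2 (mod f). Check: (2x^2 + 6x + 2)·(5x^2) = 3x^4 + 2x^3 + 3x^2 ≡ 1 (mod x^3 + 4x^2 + 5x + 5).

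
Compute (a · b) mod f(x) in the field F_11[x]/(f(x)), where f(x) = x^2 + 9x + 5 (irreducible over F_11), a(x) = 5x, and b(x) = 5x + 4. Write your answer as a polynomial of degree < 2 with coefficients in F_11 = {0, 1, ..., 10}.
a · b ≡ 4x + 7 (mod f(x))

Multiply in F_11[x]: a(x)·b(x) = (5x)·(5x + 4) = 3x^2 + 9x. This has degree ≥ 2, so divide by f(x) over F_11: 3x^2 + 9x = (3)·(x^2 + 9x + 5) + (4x + 7). Hence a·b ≡ 4x + 7 (mod f). (F_11[x]/(f) is a field with 11^2 = 121 elements since f is irreducible of degree 2.)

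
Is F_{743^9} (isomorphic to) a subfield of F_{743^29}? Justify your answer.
No: F_{743^9} is not a subfield of F_{743^29}

F_{p^m} embeds in F_{p^n} iff m | n. Here 9 ∤ 29 (since 29 = 3·9 + 2 with remainder 2 ≠ 0), so F_{743^9} is not a subfield of F_{743^29}. Equivalently: if it were, the tower law would give 9 = [F_{743^9}:F_743] dividing [F_{743^29}:F_743] = 29, contradiction.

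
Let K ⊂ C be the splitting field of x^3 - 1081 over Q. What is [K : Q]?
[K : Q] = 6

The roots of x^3 - 1081 are ∛1081, ω∛1081, ω^2∛1081 where ω = e^(2πi/3) is a primitive cube root of unity, so K = Q(∛1081, ω). Now [Q(∛1081):Q] = 3 (since 1081 is not a perfect cube, x^3 - 1081 is irreducible) and [Q(ω):Q] = 2. Both 2 and 3 divide [K:Q], and [K:Q] ≤ 3·2 = 6, so [K:Q] = 6. (Equivalently: Q(∛1081) ⊂ R but ω ∉ R, so [K : Q(∛1081)] = 2.)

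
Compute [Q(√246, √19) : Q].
[Q(√246, √19) : Q] = 4

[Q(√246):Q] = 2 (min poly x^2 - 246, irreducible since 246 is squarefree > 1). For the top step, suppose √19 ∈ Q(√246), say √19 = c + d√246 with c, d ∈ Q. Squaring: 19 = c^2 + 246d^2 + 2cd√246. Since √246 ∉ Q this forces 2cd = 0. If d = 0 then √19 = c ∈ Q, contradicting 19 squarefree > 1. If c = 0 then 19 = 246d^2, so 246·19 = (246d)^2 is a perfect square in Q — but 246·19 = 4674 is not a perfect square (since 246 and 19 are distinct squarefree integers). Contradiction. Hence √19 ∉ Q(√246), so x^2 - 19 stays irreducible over Q(√246) and [Q(√246, √19) : Q(√246)] = 2. By the tower law, [Q(√246, √19) : Q] = 2 · 2 = 4.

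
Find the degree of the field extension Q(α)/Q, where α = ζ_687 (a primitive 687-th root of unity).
[Q(α):Q] = 456

The minimal polynomial of ζ_687 over Q is the 687-th cyclotomic polynomial Φ_687(x), which is irreducible over Q and has degree φ(687) = 456. Hence [Q(α):Q] = φ(687) = 456.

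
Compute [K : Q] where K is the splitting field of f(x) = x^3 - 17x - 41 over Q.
[K : Q] = 6

By the rational root test, any rational root of the monic integer polynomial f(x) = x^3 - 17x - 41 must be an integer dividing the constant term -41, i.e. one of ±{1, 41}. Evaluating: f(1) = -57, f(-1) = -25, f(41) = 68183, f(-41) = -68265; none is 0, so f has no rational root and is therefore irreducible over Q (a cubic with no linear factor over a field is irreducible). For an irreducible cubic, the Galois group is A_3 or S_3 according as the discriminant disc(f) = -4a^3 - 27b^2 = -4·(-17)^3 - 27·(-41)^2 = -25735 is or is not a square in Q. Here disc(f) = -25735 is not a perfect square in Q, so the Galois group of f over Q is not contained in A_3 and must be all of S_3. The splitting field has degree |S_3| = 6 over Q, so [K : Q] = 6.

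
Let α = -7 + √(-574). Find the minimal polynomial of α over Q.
m_α(x) = x^2 + 14x + 623

From α + 7 = √(-574), squaring gives (α + 7)^2 = -574, i.e. α^2 + 14α + 49 = -574, so α^2 + 14α + 623 = 0. The discriminant of x^2 + 14x + 623 is (14)^2 - 4·(623) = 196 - 2492 = -2296, and 4·(-574) is not a perfect square in Q since -574 is squarefree and ≠ 1. Hence x^2 + 14x + 623 is irreducible over Q and is the minimal polynomial of α.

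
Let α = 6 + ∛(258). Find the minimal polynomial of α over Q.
m_α(x) = x^3 - 18x^2 + 108x - 474

Set β = α - 6 = ∛(258), so β^3 = 258. Then (α - 6)^3 - 258 = 0, i.e. α is a root of g(x) = (x - 6)^3 - 258 = x^3 - 18x^2 + 108x - 474. Since g(x) = h(x - 6) where h(x) = x^3 - 258, and h is irreducible over Q (because 258 is not a perfect cube, so h has no rational root, and a monic cubic with no rational root is irreducible), g is also irreducible (irreducibility is preserved under the substitution x → x - 6). Hence m_α(x) = x^3 - 18x^2 + 108x - 474.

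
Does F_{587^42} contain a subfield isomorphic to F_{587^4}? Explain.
No: F_{587^4} is not a subfield of F_{587^42}

F_{p^m} embeds in F_{p^n} iff m | n. Here 4 ∤ 42 (since 42 = 10·4 + 2 with remainder 2 ≠ 0), so F_{587^4} is not a subfield of F_{587^42}. Equivalently: if it were, the tower law would give 4 = [F_{587^4}:F_587] dividing [F_{587^42}:F_587] = 42, contradiction.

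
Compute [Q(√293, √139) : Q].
[Q(√293, √139) : Q] = 4

[Q(√293):Q] = 2 (min poly x^2 - 293, irreducible since 293 is squarefree > 1). For the top step, suppose √139 ∈ Q(√293), say √139 = c + d√293 with c, d ∈ Q. Squaring: 139 = c^2 + 293d^2 + 2cd√293. Since √293 ∉ Q this forces 2cd = 0. If d = 0 then √139 = c ∈ Q, contradicting 139 squarefree > 1. If c = 0 then 139 = 293d^2, so 293·139 = (293d)^2 is a perfect square in Q — but 293·139 = 40727 is not a perfect square (since 293 and 139 are distinct squarefree integers). Contradiction. Hence √139 ∉ Q(√293), so x^2 - 139 stays irreducible over Q(√293) and [Q(√293, √139) : Q(√293)] = 2. By the tower law, [Q(√293, √139) : Q] = 2 · 2 = 4.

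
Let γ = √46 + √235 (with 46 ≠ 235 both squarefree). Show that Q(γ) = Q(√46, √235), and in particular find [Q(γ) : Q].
[Q(γ) : Q] = 4 (equivalently, Q(γ) = Q(√46, √235))

Obviously Q(γ) ⊆ Q(√46, √235), and [Q(√46, √235):Q] = 4 (since 46, 235 are distinct squarefree integers > 1 with 10810 not a perfect square). To show equality we compute the minimal polynomial of γ. From γ = √46 + √235: γ^2 = 46 + 2√(10810) + 235 = 281 + 2√(10810), so γ^2 - 281 = 2√(10810); squaring, (γ^2 - 281)^2 = 4·10810, i.e. γ^4 - 562γ^2 + 78961 - 43240 = 0, i.e. γ^4 - 562γ^2 + 35721 = 0. So γ is a root of x^4 - 562x^2 + 35721. This polynomial is irreducible over Q: it has no rational root (each ±√46 ± √235 is irrational), and any factorization into two quadratics over Q would force √(10810) ∈ Q (pairing opposite roots) or √46, √235 ∈ Q (other pairings), all impossible. Hence [Q(γ):Q] = 4 = [Q(√46, √235):Q], so Q(γ) = Q(√46, √235).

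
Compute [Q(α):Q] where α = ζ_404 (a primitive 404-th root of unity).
[Q(α):Q] = 200

The minimal polynomial of ζ_404 over Q is the 404-th cyclotomic polynomial Φ_404(x), which is irreducible over Q and has degree φ(404) = 200. Hence [Q(α):Q] = φ(404) = 200.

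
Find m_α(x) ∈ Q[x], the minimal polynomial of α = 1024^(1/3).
m_α(x) = x^3 - 1024

α satisfies α^3 = 1024, so x^3 - 1024 annihilates α. By the rational root test, a rational root p/q (in lowest terms) of x^3 - 1024 would satisfy p^3 = 1024 q^3, forcing q = 1 and p^3 = 1024; but 1024 is not a perfect cube, contradiction. A monic cubic over Q with no rational root is irreducible (any nontrivial factorization would include a linear factor). Hence x^3 - 1024 is the minimal polynomial of α, and in particular [Q(α):Q] = 3.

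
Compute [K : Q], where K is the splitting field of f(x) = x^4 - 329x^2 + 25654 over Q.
[K : Q] = 4

Solving the quadratic in x^2: x^2 = (329 ± √(329^2 - 4·25654))/2 = (329 ± √5625)/2 = (329 ± 75)/2, giving x^2 = 127 or x^2 = 202. So f(x) = (x^2 - 127)(x^2 - 202) and the roots of f are ±√127, ±√202. Hence the splitting field is K = Q(√127, √202). Since 127 and 202 are distinct squarefree integers > 1, their product 25654 is not a perfect square, so √202 ∉ Q(√127). By the tower law [K:Q] = [Q(√127,√202):Q(√127)] · [Q(√127):Q] = 2 · 2 = 4.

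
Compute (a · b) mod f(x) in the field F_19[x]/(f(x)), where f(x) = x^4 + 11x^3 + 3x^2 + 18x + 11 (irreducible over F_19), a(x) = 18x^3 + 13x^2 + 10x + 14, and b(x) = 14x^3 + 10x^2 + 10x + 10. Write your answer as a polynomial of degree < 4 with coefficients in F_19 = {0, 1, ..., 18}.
a · b ≡ 18x^3 + 5x^2 + x + 12 (mod f(x))

Multiply in F_19[x]: a(x)·b(x) = (18x^3 + 13x^2 + 10x + 14)·(14x^3 + 10x^2 + 10x + 10) = 5x^6 + x^5 + 13x^4 + 17x^3 + 9x^2 + 12x + 7. This has degree ≥ 4, so divide by f(x) over F_19: 5x^6 + x^5 + 13x^4 + 17x^3 + 9x^2 + 12x + 7 = (5x^2 + 3x + 3)·(x^4 + 11x^3 + 3x^2 + 18x + 11) + (18x^3 + 5x^2 + x + 12). Hence a·b ≡ 18x^3 + 5x^2 + x + 12 (mod f). (F_19[x]/(f) is a field with 19^4 = 130321 elements since f is irreducible of degree 4.)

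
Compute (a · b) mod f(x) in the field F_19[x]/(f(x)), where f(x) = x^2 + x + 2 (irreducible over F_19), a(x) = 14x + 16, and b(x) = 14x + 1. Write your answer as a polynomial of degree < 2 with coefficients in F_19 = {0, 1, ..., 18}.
a · b ≡ 4x + 4 (mod f(x))

Multiply in F_19[x]: a(x)·b(x) = (14x + 16)·(14x + 1) = 6x^2 + 10x + 16. This has degree ≥ 2, so divide by f(x) over F_19: 6x^2 + 10x + 16 = (6)·(x^2 + x + 2) + (4x + 4). Hence a·b ≡ 4x + 4 (mod f). (F_19[x]/(f) is a field with 19^2 = 361 elements since f is irreducible of degree 2.)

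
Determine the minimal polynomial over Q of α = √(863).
m_α(x) = x^2 - 863

α satisfies α^2 - 863 = 0, so x^2 - 863 annihilates α. Since d = 863 is squarefree and ≠ 1, it is not a perfect square in Q, so x^2 - 863 has no rational root and is therefore irreducible over Q (a degree-2 polynomial over a field is irreducible iff it has no root). Hence m_α(x) = x^2 - 863.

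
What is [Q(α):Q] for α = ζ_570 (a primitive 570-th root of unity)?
[Q(α):Q] = 144

The minimal polynomial of ζ_570 over Q is the 570-th cyclotomic polynomial Φ_570(x), which is irreducible over Q and has degree φ(570) = 144. Hence [Q(α):Q] = φ(570) = 144.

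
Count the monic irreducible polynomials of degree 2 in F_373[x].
There are 69378 monic irreducible polynomials of degree 2 over F_373

Each element of F_{373^2} that lies in no proper subfield is a root of exactly one monic irreducible of degree 2 over F_373, and each such polynomial has 2 distinct roots in F_{373^2}. By Möbius inversion the count is N_373(2) = (1/2) Σ_{d|2} μ(2/d) · 373^d = (1/2)(μ(2)·373^1 + μ(1)·373^2) = 138756/2 = 69378.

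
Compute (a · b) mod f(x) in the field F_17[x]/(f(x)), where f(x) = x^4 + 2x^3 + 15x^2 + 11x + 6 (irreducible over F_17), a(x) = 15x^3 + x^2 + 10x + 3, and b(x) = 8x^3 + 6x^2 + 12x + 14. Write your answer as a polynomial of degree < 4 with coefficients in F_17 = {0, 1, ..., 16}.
a · b ≡ 12x^3 + 7x^2 + 5x + 11 (mod f(x))

Multiply in F_17[x]: a(x)·b(x) = (15x^3 + x^2 + 10x + 3)·(8x^3 + 6x^2 + 12x + 14) = x^6 + 13x^5 + 11x^4 + 16x^2 + 6x + 8. This has degree ≥ 4, so divide by f(x) over F_17: x^6 + 13x^5 + 11x^4 + 16x^2 + 6x + 8 = (x^2 + 11x + 8)·(x^4 + 2x^3 + 15x^2 + 11x + 6) + (12x^3 + 7x^2 + 5x + 11). Hence a·b ≡ 12x^3 + 7x^2 + 5x + 11 (mod f). (F_17[x]/(f) is a field with 17^4 = 83521 elements since f is irreducible of degree 4.)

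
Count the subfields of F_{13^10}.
F_{13^10} has 4 subfields

The subfields of F_{p^n} are exactly the fields F_{p^d} for d | n (each is the fixed field of the unique index-d subgroup of Gal(F_{p^n}/F_p) ≅ Z/nZ). The divisors of n = 10 are {1, 2, 5, 10}, giving 4 subfields: F_{13^1}, F_{13^2}, F_{13^5}, F_{13^10}.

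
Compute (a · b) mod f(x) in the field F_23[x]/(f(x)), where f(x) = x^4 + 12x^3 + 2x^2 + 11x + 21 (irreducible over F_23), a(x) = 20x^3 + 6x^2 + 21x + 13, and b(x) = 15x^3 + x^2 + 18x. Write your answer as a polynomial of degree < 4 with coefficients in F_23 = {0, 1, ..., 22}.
a · b ≡ 9x^3 + 10x^2 + 9x + 18 (mod f(x))

Multiply in F_23[x]: a(x)·b(x) = (20x^3 + 6x^2 + 21x + 13)·(15x^3 + x^2 + 18x) = x^6 + 18x^5 + 14x^4 + 2x^3 + 4x. This has degree ≥ 4, so divide by f(x) over F_23: x^6 + 18x^5 + 14x^4 + 2x^3 + 4x = (x^2 + 6x + 9)·(x^4 + 12x^3 + 2x^2 + 11x + 21) + (9x^3 + 10x^2 + 9x + 18). Hence a·b ≡ 9x^3 + 10x^2 + 9x + 18 (mod f). (F_23[x]/(f) is a field with 23^4 = 279841 elements since f is irreducible of degree 4.)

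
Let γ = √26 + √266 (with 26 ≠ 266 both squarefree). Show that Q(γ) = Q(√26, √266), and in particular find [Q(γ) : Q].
[Q(γ) : Q] = 4 (equivalently, Q(γ) = Q(√26, √266))

Obviously Q(γ) ⊆ Q(√26, √266), and [Q(√26, √266):Q] = 4 (since 26, 266 are distinct squarefree integers > 1 with 6916 not a perfect square). To show equality we compute the minimal polynomial of γ. From γ = √26 + √266: γ^2 = 26 + 2√(6916) + 266 = 292 + 2√(6916), so γ^2 - 292 = 2√(6916); squaring, (γ^2 - 292)^2 = 4·6916, i.e. γ^4 - 584γ^2 + 85264 - 27664 = 0, i.e. γ^4 - 584γ^2 + 57600 = 0. So γ is a root of x^4 - 584x^2 + 57600. This polynomial is irreducible over Q: it has no rational root (each ±√26 ± √266 is irrational), and any factorization into two quadratics over Q would force √(6916) ∈ Q (pairing opposite roots) or √26, √266 ∈ Q (other pairings), all impossible. Hence [Q(γ):Q] = 4 = [Q(√26, √266):Q], so Q(γ) = Q(√26, √266).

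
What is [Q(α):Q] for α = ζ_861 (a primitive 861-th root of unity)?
[Q(α):Q] = 480

The minimal polynomial of ζ_861 over Q is the 861-th cyclotomic polynomial Φ_861(x), which is irreducible over Q and has degree φ(861) = 480. Hence [Q(α):Q] = φ(861) = 480.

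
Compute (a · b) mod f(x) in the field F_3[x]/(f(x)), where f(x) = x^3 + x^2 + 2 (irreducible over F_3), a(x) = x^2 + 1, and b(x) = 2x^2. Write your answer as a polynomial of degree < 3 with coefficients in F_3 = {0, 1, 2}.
a · b ≡ x^2 + 2x + 1 (mod f(x))

Multiply in F_3[x]: a(x)·b(x) = (x^2 + 1)·(2x^2) = 2x^4 + 2x^2. This has degree ≥ 3, so divide by f(x) over F_3: 2x^4 + 2x^2 = (2x + 1)·(x^3 + x^2 + 2) + (x^2 + 2x + 1). Hence a·b ≡ x^2 + 2x + 1 (mod f). (F_3[x]/(f) is a field with 3^3 = 27 elements since f is irreducible of degree 3.)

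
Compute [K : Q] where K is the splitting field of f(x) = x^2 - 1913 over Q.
[K : Q] = 2

f(x) = x^2 - 1913 factors as (x - √1913)(x + √1913). The splitting field is K = Q(√1913). Since 1913 is squarefree and > 1, it is not a perfect square, so x^2 - 1913 is irreducible over Q and [Q(√1913) : Q] = 2. Hence [K : Q] = 2.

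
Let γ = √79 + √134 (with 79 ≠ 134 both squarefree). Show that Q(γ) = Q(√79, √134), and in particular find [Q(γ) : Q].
[Q(γ) : Q] = 4 (equivalently, Q(γ) = Q(√79, √134))

Obviously Q(γ) ⊆ Q(√79, √134), and [Q(√79, √134):Q] = 4 (since 79, 134 are distinct squarefree integers > 1 with 10586 not a perfect square). To show equality we compute the minimal polynomial of γ. From γ = √79 + √134: γ^2 = 79 + 2√(10586) + 134 = 213 + 2√(10586), so γ^2 - 213 = 2√(10586); squaring, (γ^2 - 213)^2 = 4·10586, i.e. γ^4 - 426γ^2 + 45369 - 42344 = 0, i.e. γ^4 - 426γ^2 + 3025 = 0. So γ is a root of x^4 - 426x^2 + 3025. This polynomial is irreducible over Q: it has no rational root (each ±√79 ± √134 is irrational), and any factorization into two quadratics over Q would force √(10586) ∈ Q (pairing opposite roots) or √79, √134 ∈ Q (other pairings), all impossible. Hence [Q(γ):Q] = 4 = [Q(√79, √134):Q], so Q(γ) = Q(√79, √134).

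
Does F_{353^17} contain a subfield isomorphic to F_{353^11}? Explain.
No: F_{353^11} is not a subfield of F_{353^17}

F_{p^m} embeds in F_{p^n} iff m | n. Here 11 ∤ 17 (since 17 = 1·11 + 6 with remainder 6 ≠ 0), so F_{353^11} is not a subfield of F_{353^17}. Equivalently: if it were, the tower law would give 11 = [F_{353^11}:F_353] dividing [F_{353^17}:F_353] = 17, contradiction.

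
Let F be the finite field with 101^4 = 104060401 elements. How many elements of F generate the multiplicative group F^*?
There are φ(104060400) = 26112000 primitive elements

F_q^* is cyclic of order q - 1 = 104060400. A cyclic group of order m has exactly φ(m) generators. Here m = 104060400 = 2^4 · 3 · 5^2 · 17 · 5101, so the number of primitive elements is φ(104060400) = 26112000.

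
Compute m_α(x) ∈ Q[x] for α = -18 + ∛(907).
m_α(x) = x^3 + 54x^2 + 972x + 4925

Set β = α + 18 = ∛(907), so β^3 = 907. Then (α + 18)^3 - 907 = 0, i.e. α is a root of g(x) = (x + 18)^3 - 907 = x^3 + 54x^2 + 972x + 4925. Since g(x) = h(x + 18) where h(x) = x^3 - 907, and h is irreducible over Q (because 907 is not a perfect cube, so h has no rational root, and a monic cubic with no rational root is irreducible), g is also irreducible (irreducibility is preserved under the substitution x → x + 18). Hence m_α(x) = x^3 + 54x^2 + 972x + 4925.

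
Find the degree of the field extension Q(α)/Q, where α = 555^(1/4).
[Q(α):Q] = 4

α is a root of x^4 - 555. By Eisenstein's criterion at the prime p = 3 (which divides the constant term 555 but p^2 = 9 does not, since 555 is squarefree), x^4 - 555 is irreducible over Q. Hence [Q(α):Q] = 4.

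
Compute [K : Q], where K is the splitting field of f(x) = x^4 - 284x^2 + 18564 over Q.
[K : Q] = 4

Solving the quadratic in x^2: x^2 = (284 ± √(284^2 - 4·18564))/2 = (284 ± √6400)/2 = (284 ± 80)/2, giving x^2 = 102 or x^2 = 182. So f(x) = (x^2 - 102)(x^2 - 182) and the roots of f are ±√102, ±√182. Hence the splitting field is K = Q(√102, √182). Since 102 and 182 are distinct squarefree integers > 1, their product 18564 is not a perfect square, so √182 ∉ Q(√102). By the tower law [K:Q] = [Q(√102,√182):Q(√102)] · [Q(√102):Q] = 2 · 2 = 4.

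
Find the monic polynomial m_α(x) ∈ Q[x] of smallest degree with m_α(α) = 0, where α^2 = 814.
m_α(x) = x^2 - 814

α satisfies α^2 - 814 = 0, so x^2 - 814 annihilates α. Since d = 814 is squarefree and ≠ 1, it is not a perfect square in Q, so x^2 - 814 has no rational root and is therefore irreducible over Q (a degree-2 polynomial over a field is irreducible iff it has no root). Hence m_α(x) = x^2 - 814.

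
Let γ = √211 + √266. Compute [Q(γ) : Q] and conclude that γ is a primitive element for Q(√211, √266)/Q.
[Q(γ) : Q] = 4 (equivalently, Q(γ) = Q(√211, √266))

Obviously Q(γ) ⊆ Q(√211, √266), and [Q(√211, √266):Q] = 4 (since 211, 266 are distinct squarefree integers > 1 with 56126 not a perfect square). To show equality we compute the minimal polynomial of γ. From γ = √211 + √266: γ^2 = 211 + 2√(56126) + 266 = 477 + 2√(56126), so γ^2 - 477 = 2√(56126); squaring, (γ^2 - 477)^2 = 4·56126, i.e. γ^4 - 954γ^2 + 227529 - 224504 = 0, i.e. γ^4 - 954γ^2 + 3025 = 0. So γ is a root of x^4 - 954x^2 + 3025. This polynomial is irreducible over Q: it has no rational root (each ±√211 ± √266 is irrational), and any factorization into two quadratics over Q would force √(56126) ∈ Q (pairing opposite roots) or √211, √266 ∈ Q (other pairings), all impossible. Hence [Q(γ):Q] = 4 = [Q(√211, √266):Q], so Q(γ) = Q(√211, √266).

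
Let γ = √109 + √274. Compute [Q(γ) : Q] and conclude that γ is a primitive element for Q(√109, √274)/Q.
[Q(γ) : Q] = 4 (equivalently, Q(γ) = Q(√109, √274))

Obviously Q(γ) ⊆ Q(√109, √274), and [Q(√109, √274):Q] = 4 (since 109, 274 are distinct squarefree integers > 1 with 29866 not a perfect square). To show equality we compute the minimal polynomial of γ. From γ = √109 + √274: γ^2 = 109 + 2√(29866) + 274 = 383 + 2√(29866), so γ^2 - 383 = 2√(29866); squaring, (γ^2 - 383)^2 = 4·29866, i.e. γ^4 - 766γ^2 + 146689 - 119464 = 0, i.e. γ^4 - 766γ^2 + 27225 = 0. So γ is a root of x^4 - 766x^2 + 27225. This polynomial is irreducible over Q: it has no rational root (each ±√109 ± √274 is irrational), and any factorization into two quadratics over Q would force √(29866) ∈ Q (pairing opposite roots) or √109, √274 ∈ Q (other pairings), all impossible. Hence [Q(γ):Q] = 4 = [Q(√109, √274):Q], so Q(γ) = Q(√109, √274).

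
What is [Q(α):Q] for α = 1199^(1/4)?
[Q(α):Q] = 4

α is a root of x^4 - 1199. By Eisenstein's criterion at the prime p = 11 (which divides the constant term 1199 but p^2 = 121 does not, since 1199 is squarefree), x^4 - 1199 is irreducible over Q. Hence [Q(α):Q] = 4.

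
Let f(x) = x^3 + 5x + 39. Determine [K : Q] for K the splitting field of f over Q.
[K : Q] = 6

By the rational root test, any rational root of the monic integer polynomial f(x) = x^3 + 5x + 39 must be an integer dividing the constant term 39, i.e. one of ±{1, 3, 13, 39}. Evaluating: f(1) = 45, f(-1) = 33, f(3) = 81, f(-3) = -3, f(13) = 2301, f(-13) = -2223, f(39) = 59553, f(-39) = -59475; none is 0, so f has no rational root and is therefore irreducible over Q (a cubic with no linear factor over a field is irreducible). For an irreducible cubic, the Galois group is A_3 or S_3 according as the discriminant disc(f) = -4a^3 - 27b^2 = -4·(5)^3 - 27·(39)^2 = -41567 is or is not a square in Q. Here disc(f) = -41567 is not a perfect square in Q, so the Galois group of f over Q is not contained in A_3 and must be all of S_3. The splitting field has degree |S_3| = 6 over Q, so [K : Q] = 6.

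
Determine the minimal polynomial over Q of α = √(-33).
m_α(x) = x^2 + 33

α satisfies α^2 + 33 = 0, so x^2 + 33 annihilates α. Since d = -33 is squarefree and ≠ 1, it is not a perfect square in Q, so x^2 + 33 has no rational root and is therefore irreducible over Q (a degree-2 polynomial over a field is irreducible iff it has no root). Hence m_α(x) = x^2 + 33.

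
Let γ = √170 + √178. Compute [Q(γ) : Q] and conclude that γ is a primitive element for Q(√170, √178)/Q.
[Q(γ) : Q] = 4 (equivalently, Q(γ) = Q(√170, √178))

Obviously Q(γ) ⊆ Q(√170, √178), and [Q(√170, √178):Q] = 4 (since 170, 178 are distinct squarefree integers > 1 with 30260 not a perfect square). To show equality we compute the minimal polynomial of γ. From γ = √170 + √178: γ^2 = 170 + 2√(30260) + 178 = 348 + 2√(30260), so γ^2 - 348 = 2√(30260); squaring, (γ^2 - 348)^2 = 4·30260, i.e. γ^4 - 696γ^2 + 121104 - 121040 = 0, i.e. γ^4 - 696γ^2 + 64 = 0. So γ is a root of x^4 - 696x^2 + 64. This polynomial is irreducible over Q: it has no rational root (each ±√170 ± √178 is irrational), and any factorization into two quadratics over Q would force √(30260) ∈ Q (pairing opposite roots) or √170, √178 ∈ Q (other pairings), all impossible. Hence [Q(γ):Q] = 4 = [Q(√170, √178):Q], so Q(γ) = Q(√170, √178).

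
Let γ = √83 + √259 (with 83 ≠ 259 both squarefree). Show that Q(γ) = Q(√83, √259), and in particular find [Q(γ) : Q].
[Q(γ) : Q] = 4 (equivalently, Q(γ) = Q(√83, √259))

Obviously Q(γ) ⊆ Q(√83, √259), and [Q(√83, √259):Q] = 4 (since 83, 259 are distinct squarefree integers > 1 with 21497 not a perfect square). To show equality we compute the minimal polynomial of γ. From γ = √83 + √259: γ^2 = 83 + 2√(21497) + 259 = 342 + 2√(21497), so γ^2 - 342 = 2√(21497); squaring, (γ^2 - 342)^2 = 4·21497, i.e. γ^4 - 684γ^2 + 116964 - 85988 = 0, i.e. γ^4 - 684γ^2 + 30976 = 0. So γ is a root of x^4 - 684x^2 + 30976. This polynomial is irreducible over Q: it has no rational root (each ±√83 ± √259 is irrational), and any factorization into two quadratics over Q would force √(21497) ∈ Q (pairing opposite roots) or √83, √259 ∈ Q (other pairings), all impossible. Hence [Q(γ):Q] = 4 = [Q(√83, √259):Q], so Q(γ) = Q(√83, √259).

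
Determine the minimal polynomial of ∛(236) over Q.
m_α(x) = x^3 - 236

α satisfies α^3 = 236, so x^3 - 236 annihilates α. By the rational root test, a rational root p/q (in lowest terms) of x^3 - 236 would satisfy p^3 = 236 q^3, forcing q = 1 and p^3 = 236; but 236 is not a perfect cube, contradiction. A monic cubic over Q with no rational root is irreducible (any nontrivial factorization would include a linear factor). Hence x^3 - 236 is the minimal polynomial of α, and in particular [Q(α):Q] = 3.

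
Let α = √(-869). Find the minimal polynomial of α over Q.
m_α(x) = x^2 + 869

α satisfies α^2 + 869 = 0, so x^2 + 869 annihilates α. Since d = -869 is squarefree and ≠ 1, it is not a perfect square in Q, so x^2 + 869 has no rational root and is therefore irreducible over Q (a degree-2 polynomial over a field is irreducible iff it has no root). Hence m_α(x) = x^2 + 869.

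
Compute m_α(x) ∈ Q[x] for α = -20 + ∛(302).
m_α(x) = x^3 + 60x^2 + 1200x + 7698

Set β = α + 20 = ∛(302), so β^3 = 302. Then (α + 20)^3 - 302 = 0, i.e. α is a root of g(x) = (x + 20)^3 - 302 = x^3 + 60x^2 + 1200x + 7698. Since g(x) = h(x + 20) where h(x) = x^3 - 302, and h is irreducible over Q (because 302 is not a perfect cube, so h has no rational root, and a monic cubic with no rational root is irreducible), g is also irreducible (irreducibility is preserved under the substitution x → x + 20). Hence m_α(x) = x^3 + 60x^2 + 1200x + 7698.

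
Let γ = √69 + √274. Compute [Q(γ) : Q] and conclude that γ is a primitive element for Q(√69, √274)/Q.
[Q(γ) : Q] = 4 (equivalently, Q(γ) = Q(√69, √274))

Obviously Q(γ) ⊆ Q(√69, √274), and [Q(√69, √274):Q] = 4 (since 69, 274 are distinct squarefree integers > 1 with 18906 not a perfect square). To show equality we compute the minimal polynomial of γ. From γ = √69 + √274: γ^2 = 69 + 2√(18906) + 274 = 343 + 2√(18906), so γ^2 - 343 = 2√(18906); squaring, (γ^2 - 343)^2 = 4·18906, i.e. γ^4 - 686γ^2 + 117649 - 75624 = 0, i.e. γ^4 - 686γ^2 + 42025 = 0. So γ is a root of x^4 - 686x^2 + 42025. This polynomial is irreducible over Q: it has no rational root (each ±√69 ± √274 is irrational), and any factorization into two quadratics over Q would force √(18906) ∈ Q (pairing opposite roots) or √69, √274 ∈ Q (other pairings), all impossible. Hence [Q(γ):Q] = 4 = [Q(√69, √274):Q], so Q(γ) = Q(√69, √274).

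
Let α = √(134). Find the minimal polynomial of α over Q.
m_α(x) = x^2 - 134

α satisfies α^2 - 134 = 0, so x^2 - 134 annihilates α. Since d = 134 is squarefree and ≠ 1, it is not a perfect square in Q, so x^2 - 134 has no rational root and is therefore irreducible over Q (a degree-2 polynomial over a field is irreducible iff it has no root). Hence m_α(x) = x^2 - 134.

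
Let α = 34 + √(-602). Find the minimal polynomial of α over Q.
m_α(x) = x^2 - 68x + 1758

From α - 34 = √(-602), squaring gives (α - 34)^2 = -602, i.e. α^2 - 68α + 1156 = -602, so α^2 - 68α + 1758 = 0. The discriminant of x^2 - 68x + 1758 is (-68)^2 - 4·(1758) = 4624 - 7032 = -2408, and 4·(-602) is not a perfect square in Q since -602 is squarefree and ≠ 1. Hence x^2 - 68x + 1758 is irreducible over Q and is the minimal polynomial of α.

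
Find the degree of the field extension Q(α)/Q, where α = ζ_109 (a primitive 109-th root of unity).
[Q(α):Q] = 108

The minimal polynomial of ζ_109 over Q is the 109-th cyclotomic polynomial Φ_109(x), which is irreducible over Q and has degree φ(109) = 108. Hence [Q(α):Q] = φ(109) = 108.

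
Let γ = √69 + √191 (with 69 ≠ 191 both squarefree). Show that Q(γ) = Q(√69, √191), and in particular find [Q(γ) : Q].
[Q(γ) : Q] = 4 (equivalently, Q(γ) = Q(√69, √191))

Obviously Q(γ) ⊆ Q(√69, √191), and [Q(√69, √191):Q] = 4 (since 69, 191 are distinct squarefree integers > 1 with 13179 not a perfect square). To show equality we compute the minimal polynomial of γ. From γ = √69 + √191: γ^2 = 69 + 2√(13179) + 191 = 260 + 2√(13179), so γ^2 - 260 = 2√(13179); squaring, (γ^2 - 260)^2 = 4·13179, i.e. γ^4 - 520γ^2 + 67600 - 52716 = 0, i.e. γ^4 - 520γ^2 + 14884 = 0. So γ is a root of x^4 - 520x^2 + 14884. This polynomial is irreducible over Q: it has no rational root (each ±√69 ± √191 is irrational), and any factorization into two quadratics over Q would force √(13179) ∈ Q (pairing opposite roots) or √69, √191 ∈ Q (other pairings), all impossible. Hence [Q(γ):Q] = 4 = [Q(√69, √191):Q], so Q(γ) = Q(√69, √191).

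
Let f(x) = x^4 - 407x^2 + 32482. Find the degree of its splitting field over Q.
[K : Q] = 4

Solving the quadratic in x^2: x^2 = (407 ± √(407^2 - 4·32482))/2 = (407 ± √35721)/2 = (407 ± 189)/2, giving x^2 = 298 or x^2 = 109. So f(x) = (x^2 - 298)(x^2 - 109) and the roots of f are ±√298, ±√109. Hence the splitting field is K = Q(√298, √109). Since 298 and 109 are distinct squarefree integers > 1, their product 32482 is not a perfect square, so √109 ∉ Q(√298). By the tower law [K:Q] = [Q(√298,√109):Q(√298)] · [Q(√298):Q] = 2 · 2 = 4.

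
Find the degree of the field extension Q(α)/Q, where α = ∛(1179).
[Q(α):Q] = 3

The minimal polynomial of α is x^3 - 1179, irreducible over Q since 1179 is not a perfect cube (so x^3 - 1179 has no rational root). Hence [Q(α):Q] = deg(m_α) = 3.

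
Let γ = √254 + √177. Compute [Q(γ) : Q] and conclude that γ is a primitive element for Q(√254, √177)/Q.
[Q(γ) : Q] = 4 (equivalently, Q(γ) = Q(√254, √177))

Obviously Q(γ) ⊆ Q(√254, √177), and [Q(√254, √177):Q] = 4 (since 254, 177 are distinct squarefree integers > 1 with 44958 not a perfect square). To show equality we compute the minimal polynomial of γ. From γ = √254 + √177: γ^2 = 254 + 2√(44958) + 177 = 431 + 2√(44958), so γ^2 - 431 = 2√(44958); squaring, (γ^2 - 431)^2 = 4·44958, i.e. γ^4 - 862γ^2 + 185761 - 179832 = 0, i.e. γ^4 - 862γ^2 + 5929 = 0. So γ is a root of x^4 - 862x^2 + 5929. This polynomial is irreducible over Q: it has no rational root (each ±√254 ± √177 is irrational), and any factorization into two quadratics over Q would force √(44958) ∈ Q (pairing opposite roots) or √254, √177 ∈ Q (other pairings), all impossible. Hence [Q(γ):Q] = 4 = [Q(√254, √177):Q], so Q(γ) = Q(√254, √177).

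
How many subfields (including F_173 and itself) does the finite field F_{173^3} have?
F_{173^3} has 2 subfields

The subfields of F_{p^n} are exactly the fields F_{p^d} for d | n (each is the fixed field of the unique index-d subgroup of Gal(F_{p^n}/F_p) ≅ Z/nZ). The divisors of n = 3 are {1, 3}, giving 2 subfields: F_{173^1}, F_{173^3}.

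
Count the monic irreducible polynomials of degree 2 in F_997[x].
There are 496506 monic irreducible polynomials of degree 2 over F_997

Each element of F_{997^2} that lies in no proper subfield is a root of exactly one monic irreducible of degree 2 over F_997, and each such polynomial has 2 distinct roots in F_{997^2}. By Möbius inversion the count is N_997(2) = (1/2) Σ_{d|2} μ(2/d) · 997^d = (1/2)(μ(2)·997^1 + μ(1)·997^2) = 993012/2 = 496506.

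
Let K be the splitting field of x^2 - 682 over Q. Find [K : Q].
[K : Q] = 2

f(x) = x^2 - 682 factors as (x - √682)(x + √682). The splitting field is K = Q(√682). Since 682 is squarefree and > 1, it is not a perfect square, so x^2 - 682 is irreducible over Q and [Q(√682) : Q] = 2. Hence [K : Q] = 2.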